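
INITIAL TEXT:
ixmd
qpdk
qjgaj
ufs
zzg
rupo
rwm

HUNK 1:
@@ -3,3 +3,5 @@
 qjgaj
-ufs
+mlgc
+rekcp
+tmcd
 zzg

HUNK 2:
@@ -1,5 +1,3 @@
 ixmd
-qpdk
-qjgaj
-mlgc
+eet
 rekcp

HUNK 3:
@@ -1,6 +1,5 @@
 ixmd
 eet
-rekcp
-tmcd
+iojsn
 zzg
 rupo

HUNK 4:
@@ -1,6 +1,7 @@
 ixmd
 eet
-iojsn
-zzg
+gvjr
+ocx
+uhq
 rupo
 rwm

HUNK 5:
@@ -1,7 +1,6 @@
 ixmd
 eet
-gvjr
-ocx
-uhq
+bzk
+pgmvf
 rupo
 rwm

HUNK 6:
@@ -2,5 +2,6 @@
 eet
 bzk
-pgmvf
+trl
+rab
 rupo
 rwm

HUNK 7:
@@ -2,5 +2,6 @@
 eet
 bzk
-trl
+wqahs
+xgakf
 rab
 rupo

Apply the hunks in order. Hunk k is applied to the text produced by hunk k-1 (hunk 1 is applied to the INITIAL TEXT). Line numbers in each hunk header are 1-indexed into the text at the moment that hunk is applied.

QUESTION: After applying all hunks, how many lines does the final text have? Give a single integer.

Answer: 8

Derivation:
Hunk 1: at line 3 remove [ufs] add [mlgc,rekcp,tmcd] -> 9 lines: ixmd qpdk qjgaj mlgc rekcp tmcd zzg rupo rwm
Hunk 2: at line 1 remove [qpdk,qjgaj,mlgc] add [eet] -> 7 lines: ixmd eet rekcp tmcd zzg rupo rwm
Hunk 3: at line 1 remove [rekcp,tmcd] add [iojsn] -> 6 lines: ixmd eet iojsn zzg rupo rwm
Hunk 4: at line 1 remove [iojsn,zzg] add [gvjr,ocx,uhq] -> 7 lines: ixmd eet gvjr ocx uhq rupo rwm
Hunk 5: at line 1 remove [gvjr,ocx,uhq] add [bzk,pgmvf] -> 6 lines: ixmd eet bzk pgmvf rupo rwm
Hunk 6: at line 2 remove [pgmvf] add [trl,rab] -> 7 lines: ixmd eet bzk trl rab rupo rwm
Hunk 7: at line 2 remove [trl] add [wqahs,xgakf] -> 8 lines: ixmd eet bzk wqahs xgakf rab rupo rwm
Final line count: 8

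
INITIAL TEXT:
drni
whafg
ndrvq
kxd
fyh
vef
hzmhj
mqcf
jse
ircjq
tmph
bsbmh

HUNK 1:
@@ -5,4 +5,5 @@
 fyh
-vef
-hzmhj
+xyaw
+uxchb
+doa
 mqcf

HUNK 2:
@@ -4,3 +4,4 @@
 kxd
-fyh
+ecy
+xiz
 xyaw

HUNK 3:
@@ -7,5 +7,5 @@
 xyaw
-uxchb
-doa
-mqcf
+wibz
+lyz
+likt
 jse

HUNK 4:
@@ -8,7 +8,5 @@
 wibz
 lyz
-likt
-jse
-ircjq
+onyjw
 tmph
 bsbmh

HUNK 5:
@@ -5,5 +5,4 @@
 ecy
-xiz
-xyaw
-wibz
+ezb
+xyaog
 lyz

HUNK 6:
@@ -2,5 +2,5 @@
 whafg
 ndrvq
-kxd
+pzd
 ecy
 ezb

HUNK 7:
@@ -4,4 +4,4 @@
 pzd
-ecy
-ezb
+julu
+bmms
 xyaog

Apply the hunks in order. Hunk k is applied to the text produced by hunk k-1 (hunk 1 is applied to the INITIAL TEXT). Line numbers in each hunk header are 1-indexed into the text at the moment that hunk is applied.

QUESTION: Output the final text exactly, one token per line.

Answer: drni
whafg
ndrvq
pzd
julu
bmms
xyaog
lyz
onyjw
tmph
bsbmh

Derivation:
Hunk 1: at line 5 remove [vef,hzmhj] add [xyaw,uxchb,doa] -> 13 lines: drni whafg ndrvq kxd fyh xyaw uxchb doa mqcf jse ircjq tmph bsbmh
Hunk 2: at line 4 remove [fyh] add [ecy,xiz] -> 14 lines: drni whafg ndrvq kxd ecy xiz xyaw uxchb doa mqcf jse ircjq tmph bsbmh
Hunk 3: at line 7 remove [uxchb,doa,mqcf] add [wibz,lyz,likt] -> 14 lines: drni whafg ndrvq kxd ecy xiz xyaw wibz lyz likt jse ircjq tmph bsbmh
Hunk 4: at line 8 remove [likt,jse,ircjq] add [onyjw] -> 12 lines: drni whafg ndrvq kxd ecy xiz xyaw wibz lyz onyjw tmph bsbmh
Hunk 5: at line 5 remove [xiz,xyaw,wibz] add [ezb,xyaog] -> 11 lines: drni whafg ndrvq kxd ecy ezb xyaog lyz onyjw tmph bsbmh
Hunk 6: at line 2 remove [kxd] add [pzd] -> 11 lines: drni whafg ndrvq pzd ecy ezb xyaog lyz onyjw tmph bsbmh
Hunk 7: at line 4 remove [ecy,ezb] add [julu,bmms] -> 11 lines: drni whafg ndrvq pzd julu bmms xyaog lyz onyjw tmph bsbmh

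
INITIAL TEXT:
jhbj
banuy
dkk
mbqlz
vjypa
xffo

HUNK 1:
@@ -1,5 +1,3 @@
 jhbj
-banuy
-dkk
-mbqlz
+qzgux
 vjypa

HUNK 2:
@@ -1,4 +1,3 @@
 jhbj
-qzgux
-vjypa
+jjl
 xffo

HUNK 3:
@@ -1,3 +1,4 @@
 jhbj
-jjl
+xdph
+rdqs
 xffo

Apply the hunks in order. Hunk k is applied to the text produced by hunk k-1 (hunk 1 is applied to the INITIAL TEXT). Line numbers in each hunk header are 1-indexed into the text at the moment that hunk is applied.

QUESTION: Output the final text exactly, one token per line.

Answer: jhbj
xdph
rdqs
xffo

Derivation:
Hunk 1: at line 1 remove [banuy,dkk,mbqlz] add [qzgux] -> 4 lines: jhbj qzgux vjypa xffo
Hunk 2: at line 1 remove [qzgux,vjypa] add [jjl] -> 3 lines: jhbj jjl xffo
Hunk 3: at line 1 remove [jjl] add [xdph,rdqs] -> 4 lines: jhbj xdph rdqs xffo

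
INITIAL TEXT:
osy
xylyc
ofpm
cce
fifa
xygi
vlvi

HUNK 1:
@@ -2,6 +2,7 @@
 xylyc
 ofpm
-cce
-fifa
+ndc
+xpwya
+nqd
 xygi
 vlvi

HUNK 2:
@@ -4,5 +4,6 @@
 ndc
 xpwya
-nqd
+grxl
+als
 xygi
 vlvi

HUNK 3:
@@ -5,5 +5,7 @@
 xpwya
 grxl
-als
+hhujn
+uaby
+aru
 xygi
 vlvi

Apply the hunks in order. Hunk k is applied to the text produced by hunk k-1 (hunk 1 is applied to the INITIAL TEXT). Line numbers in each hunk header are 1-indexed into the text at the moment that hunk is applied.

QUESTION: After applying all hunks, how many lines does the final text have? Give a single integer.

Hunk 1: at line 2 remove [cce,fifa] add [ndc,xpwya,nqd] -> 8 lines: osy xylyc ofpm ndc xpwya nqd xygi vlvi
Hunk 2: at line 4 remove [nqd] add [grxl,als] -> 9 lines: osy xylyc ofpm ndc xpwya grxl als xygi vlvi
Hunk 3: at line 5 remove [als] add [hhujn,uaby,aru] -> 11 lines: osy xylyc ofpm ndc xpwya grxl hhujn uaby aru xygi vlvi
Final line count: 11

Answer: 11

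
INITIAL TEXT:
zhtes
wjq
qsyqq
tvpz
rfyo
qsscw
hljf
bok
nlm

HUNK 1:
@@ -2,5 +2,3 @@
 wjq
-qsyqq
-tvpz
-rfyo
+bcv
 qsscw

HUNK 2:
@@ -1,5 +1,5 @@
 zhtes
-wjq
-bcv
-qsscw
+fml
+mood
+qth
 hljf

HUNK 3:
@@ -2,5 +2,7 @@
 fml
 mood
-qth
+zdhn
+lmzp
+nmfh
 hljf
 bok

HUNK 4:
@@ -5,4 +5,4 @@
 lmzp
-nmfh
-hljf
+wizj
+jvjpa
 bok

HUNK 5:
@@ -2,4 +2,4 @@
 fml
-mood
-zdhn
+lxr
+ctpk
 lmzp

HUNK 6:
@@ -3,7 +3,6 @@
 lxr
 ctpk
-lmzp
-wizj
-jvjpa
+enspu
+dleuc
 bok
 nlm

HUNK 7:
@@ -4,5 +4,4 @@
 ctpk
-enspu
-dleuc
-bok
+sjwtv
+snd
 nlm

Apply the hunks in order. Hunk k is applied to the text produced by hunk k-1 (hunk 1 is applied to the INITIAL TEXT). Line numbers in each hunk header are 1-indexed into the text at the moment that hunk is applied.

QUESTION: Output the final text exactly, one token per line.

Hunk 1: at line 2 remove [qsyqq,tvpz,rfyo] add [bcv] -> 7 lines: zhtes wjq bcv qsscw hljf bok nlm
Hunk 2: at line 1 remove [wjq,bcv,qsscw] add [fml,mood,qth] -> 7 lines: zhtes fml mood qth hljf bok nlm
Hunk 3: at line 2 remove [qth] add [zdhn,lmzp,nmfh] -> 9 lines: zhtes fml mood zdhn lmzp nmfh hljf bok nlm
Hunk 4: at line 5 remove [nmfh,hljf] add [wizj,jvjpa] -> 9 lines: zhtes fml mood zdhn lmzp wizj jvjpa bok nlm
Hunk 5: at line 2 remove [mood,zdhn] add [lxr,ctpk] -> 9 lines: zhtes fml lxr ctpk lmzp wizj jvjpa bok nlm
Hunk 6: at line 3 remove [lmzp,wizj,jvjpa] add [enspu,dleuc] -> 8 lines: zhtes fml lxr ctpk enspu dleuc bok nlm
Hunk 7: at line 4 remove [enspu,dleuc,bok] add [sjwtv,snd] -> 7 lines: zhtes fml lxr ctpk sjwtv snd nlm

Answer: zhtes
fml
lxr
ctpk
sjwtv
snd
nlm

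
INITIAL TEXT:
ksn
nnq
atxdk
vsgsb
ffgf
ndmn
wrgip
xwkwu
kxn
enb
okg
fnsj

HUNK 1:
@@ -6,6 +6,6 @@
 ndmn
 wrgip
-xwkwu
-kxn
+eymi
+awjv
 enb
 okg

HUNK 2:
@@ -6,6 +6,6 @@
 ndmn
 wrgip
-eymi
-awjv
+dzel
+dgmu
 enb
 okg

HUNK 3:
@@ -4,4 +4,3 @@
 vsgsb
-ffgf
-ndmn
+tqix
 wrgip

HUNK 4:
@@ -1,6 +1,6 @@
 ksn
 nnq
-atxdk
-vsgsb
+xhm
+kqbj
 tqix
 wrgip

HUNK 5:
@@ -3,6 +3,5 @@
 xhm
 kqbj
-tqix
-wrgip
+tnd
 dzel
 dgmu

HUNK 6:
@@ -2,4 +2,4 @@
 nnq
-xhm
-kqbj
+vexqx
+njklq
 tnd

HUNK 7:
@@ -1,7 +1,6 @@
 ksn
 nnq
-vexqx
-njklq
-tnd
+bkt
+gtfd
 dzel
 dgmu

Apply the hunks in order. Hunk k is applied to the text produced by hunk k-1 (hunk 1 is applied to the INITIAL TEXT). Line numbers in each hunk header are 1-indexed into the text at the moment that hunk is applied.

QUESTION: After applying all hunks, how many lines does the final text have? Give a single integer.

Hunk 1: at line 6 remove [xwkwu,kxn] add [eymi,awjv] -> 12 lines: ksn nnq atxdk vsgsb ffgf ndmn wrgip eymi awjv enb okg fnsj
Hunk 2: at line 6 remove [eymi,awjv] add [dzel,dgmu] -> 12 lines: ksn nnq atxdk vsgsb ffgf ndmn wrgip dzel dgmu enb okg fnsj
Hunk 3: at line 4 remove [ffgf,ndmn] add [tqix] -> 11 lines: ksn nnq atxdk vsgsb tqix wrgip dzel dgmu enb okg fnsj
Hunk 4: at line 1 remove [atxdk,vsgsb] add [xhm,kqbj] -> 11 lines: ksn nnq xhm kqbj tqix wrgip dzel dgmu enb okg fnsj
Hunk 5: at line 3 remove [tqix,wrgip] add [tnd] -> 10 lines: ksn nnq xhm kqbj tnd dzel dgmu enb okg fnsj
Hunk 6: at line 2 remove [xhm,kqbj] add [vexqx,njklq] -> 10 lines: ksn nnq vexqx njklq tnd dzel dgmu enb okg fnsj
Hunk 7: at line 1 remove [vexqx,njklq,tnd] add [bkt,gtfd] -> 9 lines: ksn nnq bkt gtfd dzel dgmu enb okg fnsj
Final line count: 9

Answer: 9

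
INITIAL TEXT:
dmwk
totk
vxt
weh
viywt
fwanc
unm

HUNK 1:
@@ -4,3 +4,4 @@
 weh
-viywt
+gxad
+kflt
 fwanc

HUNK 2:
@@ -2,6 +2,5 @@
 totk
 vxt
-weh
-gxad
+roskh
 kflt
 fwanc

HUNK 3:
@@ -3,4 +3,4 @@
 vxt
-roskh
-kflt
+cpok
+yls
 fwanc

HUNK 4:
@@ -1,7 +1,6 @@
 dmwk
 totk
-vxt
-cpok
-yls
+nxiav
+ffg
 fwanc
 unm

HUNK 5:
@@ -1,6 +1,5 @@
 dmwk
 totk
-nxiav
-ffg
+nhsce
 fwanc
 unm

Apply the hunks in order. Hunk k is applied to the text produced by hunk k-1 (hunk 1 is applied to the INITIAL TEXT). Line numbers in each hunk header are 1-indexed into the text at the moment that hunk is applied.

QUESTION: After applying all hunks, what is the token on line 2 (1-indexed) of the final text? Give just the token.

Hunk 1: at line 4 remove [viywt] add [gxad,kflt] -> 8 lines: dmwk totk vxt weh gxad kflt fwanc unm
Hunk 2: at line 2 remove [weh,gxad] add [roskh] -> 7 lines: dmwk totk vxt roskh kflt fwanc unm
Hunk 3: at line 3 remove [roskh,kflt] add [cpok,yls] -> 7 lines: dmwk totk vxt cpok yls fwanc unm
Hunk 4: at line 1 remove [vxt,cpok,yls] add [nxiav,ffg] -> 6 lines: dmwk totk nxiav ffg fwanc unm
Hunk 5: at line 1 remove [nxiav,ffg] add [nhsce] -> 5 lines: dmwk totk nhsce fwanc unm
Final line 2: totk

Answer: totk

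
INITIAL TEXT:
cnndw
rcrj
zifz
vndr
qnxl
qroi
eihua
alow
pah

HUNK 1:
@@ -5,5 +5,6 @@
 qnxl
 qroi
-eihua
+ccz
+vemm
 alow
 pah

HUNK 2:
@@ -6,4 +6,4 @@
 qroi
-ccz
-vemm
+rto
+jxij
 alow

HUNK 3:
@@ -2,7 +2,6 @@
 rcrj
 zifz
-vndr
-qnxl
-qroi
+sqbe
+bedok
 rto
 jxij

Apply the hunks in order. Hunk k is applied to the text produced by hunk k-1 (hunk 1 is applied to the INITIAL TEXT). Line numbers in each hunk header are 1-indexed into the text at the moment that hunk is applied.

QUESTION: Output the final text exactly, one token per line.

Answer: cnndw
rcrj
zifz
sqbe
bedok
rto
jxij
alow
pah

Derivation:
Hunk 1: at line 5 remove [eihua] add [ccz,vemm] -> 10 lines: cnndw rcrj zifz vndr qnxl qroi ccz vemm alow pah
Hunk 2: at line 6 remove [ccz,vemm] add [rto,jxij] -> 10 lines: cnndw rcrj zifz vndr qnxl qroi rto jxij alow pah
Hunk 3: at line 2 remove [vndr,qnxl,qroi] add [sqbe,bedok] -> 9 lines: cnndw rcrj zifz sqbe bedok rto jxij alow pah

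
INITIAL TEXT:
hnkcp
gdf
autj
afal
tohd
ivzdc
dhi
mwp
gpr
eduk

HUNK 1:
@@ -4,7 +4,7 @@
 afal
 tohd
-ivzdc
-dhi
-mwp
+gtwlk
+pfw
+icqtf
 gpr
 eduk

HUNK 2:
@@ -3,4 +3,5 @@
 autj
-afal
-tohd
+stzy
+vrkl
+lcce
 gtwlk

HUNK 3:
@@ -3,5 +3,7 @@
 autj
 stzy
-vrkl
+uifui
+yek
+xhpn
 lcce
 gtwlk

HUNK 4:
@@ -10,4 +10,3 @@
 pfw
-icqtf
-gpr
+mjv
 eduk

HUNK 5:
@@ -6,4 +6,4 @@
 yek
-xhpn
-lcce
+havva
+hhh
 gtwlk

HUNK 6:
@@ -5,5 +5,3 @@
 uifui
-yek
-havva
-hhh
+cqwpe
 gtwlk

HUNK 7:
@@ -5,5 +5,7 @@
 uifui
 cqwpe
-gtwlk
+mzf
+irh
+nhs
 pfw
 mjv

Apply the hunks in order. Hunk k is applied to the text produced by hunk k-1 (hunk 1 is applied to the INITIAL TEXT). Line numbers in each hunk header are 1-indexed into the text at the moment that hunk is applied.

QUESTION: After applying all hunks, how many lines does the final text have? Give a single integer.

Answer: 12

Derivation:
Hunk 1: at line 4 remove [ivzdc,dhi,mwp] add [gtwlk,pfw,icqtf] -> 10 lines: hnkcp gdf autj afal tohd gtwlk pfw icqtf gpr eduk
Hunk 2: at line 3 remove [afal,tohd] add [stzy,vrkl,lcce] -> 11 lines: hnkcp gdf autj stzy vrkl lcce gtwlk pfw icqtf gpr eduk
Hunk 3: at line 3 remove [vrkl] add [uifui,yek,xhpn] -> 13 lines: hnkcp gdf autj stzy uifui yek xhpn lcce gtwlk pfw icqtf gpr eduk
Hunk 4: at line 10 remove [icqtf,gpr] add [mjv] -> 12 lines: hnkcp gdf autj stzy uifui yek xhpn lcce gtwlk pfw mjv eduk
Hunk 5: at line 6 remove [xhpn,lcce] add [havva,hhh] -> 12 lines: hnkcp gdf autj stzy uifui yek havva hhh gtwlk pfw mjv eduk
Hunk 6: at line 5 remove [yek,havva,hhh] add [cqwpe] -> 10 lines: hnkcp gdf autj stzy uifui cqwpe gtwlk pfw mjv eduk
Hunk 7: at line 5 remove [gtwlk] add [mzf,irh,nhs] -> 12 lines: hnkcp gdf autj stzy uifui cqwpe mzf irh nhs pfw mjv eduk
Final line count: 12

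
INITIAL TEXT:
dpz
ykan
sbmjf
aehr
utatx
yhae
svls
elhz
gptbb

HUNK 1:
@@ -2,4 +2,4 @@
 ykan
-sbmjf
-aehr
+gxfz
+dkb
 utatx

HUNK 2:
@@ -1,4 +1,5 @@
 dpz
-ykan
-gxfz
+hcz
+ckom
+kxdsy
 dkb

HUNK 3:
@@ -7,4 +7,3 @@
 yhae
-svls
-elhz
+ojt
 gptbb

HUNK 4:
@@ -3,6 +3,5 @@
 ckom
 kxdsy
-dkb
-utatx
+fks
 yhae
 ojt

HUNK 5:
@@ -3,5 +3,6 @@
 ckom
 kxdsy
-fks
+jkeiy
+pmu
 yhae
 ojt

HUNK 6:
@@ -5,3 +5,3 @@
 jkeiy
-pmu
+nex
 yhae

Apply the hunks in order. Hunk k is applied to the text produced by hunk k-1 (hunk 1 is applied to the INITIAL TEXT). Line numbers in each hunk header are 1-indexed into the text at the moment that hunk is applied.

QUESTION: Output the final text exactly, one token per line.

Answer: dpz
hcz
ckom
kxdsy
jkeiy
nex
yhae
ojt
gptbb

Derivation:
Hunk 1: at line 2 remove [sbmjf,aehr] add [gxfz,dkb] -> 9 lines: dpz ykan gxfz dkb utatx yhae svls elhz gptbb
Hunk 2: at line 1 remove [ykan,gxfz] add [hcz,ckom,kxdsy] -> 10 lines: dpz hcz ckom kxdsy dkb utatx yhae svls elhz gptbb
Hunk 3: at line 7 remove [svls,elhz] add [ojt] -> 9 lines: dpz hcz ckom kxdsy dkb utatx yhae ojt gptbb
Hunk 4: at line 3 remove [dkb,utatx] add [fks] -> 8 lines: dpz hcz ckom kxdsy fks yhae ojt gptbb
Hunk 5: at line 3 remove [fks] add [jkeiy,pmu] -> 9 lines: dpz hcz ckom kxdsy jkeiy pmu yhae ojt gptbb
Hunk 6: at line 5 remove [pmu] add [nex] -> 9 lines: dpz hcz ckom kxdsy jkeiy nex yhae ojt gptbb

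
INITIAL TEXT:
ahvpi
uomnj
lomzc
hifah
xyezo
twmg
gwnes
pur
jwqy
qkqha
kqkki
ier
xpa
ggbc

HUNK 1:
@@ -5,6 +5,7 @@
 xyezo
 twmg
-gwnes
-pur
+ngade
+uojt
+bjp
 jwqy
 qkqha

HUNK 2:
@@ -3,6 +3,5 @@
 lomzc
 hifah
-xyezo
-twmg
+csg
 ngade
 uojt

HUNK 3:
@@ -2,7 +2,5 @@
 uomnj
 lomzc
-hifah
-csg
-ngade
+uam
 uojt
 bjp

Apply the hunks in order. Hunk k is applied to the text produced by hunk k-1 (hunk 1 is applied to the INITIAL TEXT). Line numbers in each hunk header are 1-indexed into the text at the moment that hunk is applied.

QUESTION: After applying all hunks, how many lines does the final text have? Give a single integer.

Hunk 1: at line 5 remove [gwnes,pur] add [ngade,uojt,bjp] -> 15 lines: ahvpi uomnj lomzc hifah xyezo twmg ngade uojt bjp jwqy qkqha kqkki ier xpa ggbc
Hunk 2: at line 3 remove [xyezo,twmg] add [csg] -> 14 lines: ahvpi uomnj lomzc hifah csg ngade uojt bjp jwqy qkqha kqkki ier xpa ggbc
Hunk 3: at line 2 remove [hifah,csg,ngade] add [uam] -> 12 lines: ahvpi uomnj lomzc uam uojt bjp jwqy qkqha kqkki ier xpa ggbc
Final line count: 12

Answer: 12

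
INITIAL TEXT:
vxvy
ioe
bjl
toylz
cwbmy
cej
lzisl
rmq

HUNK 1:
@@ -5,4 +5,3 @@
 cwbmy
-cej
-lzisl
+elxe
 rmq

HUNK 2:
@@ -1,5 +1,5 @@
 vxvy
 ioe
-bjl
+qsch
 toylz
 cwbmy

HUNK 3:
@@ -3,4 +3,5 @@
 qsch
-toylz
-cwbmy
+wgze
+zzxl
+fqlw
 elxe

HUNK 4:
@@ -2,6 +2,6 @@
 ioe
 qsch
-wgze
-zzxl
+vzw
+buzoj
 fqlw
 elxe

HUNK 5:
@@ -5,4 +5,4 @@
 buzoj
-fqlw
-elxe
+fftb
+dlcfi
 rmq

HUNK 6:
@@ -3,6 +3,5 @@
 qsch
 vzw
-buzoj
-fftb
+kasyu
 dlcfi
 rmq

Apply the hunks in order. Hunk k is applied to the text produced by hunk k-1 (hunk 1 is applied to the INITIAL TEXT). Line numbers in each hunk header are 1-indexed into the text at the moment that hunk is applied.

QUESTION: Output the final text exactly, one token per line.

Answer: vxvy
ioe
qsch
vzw
kasyu
dlcfi
rmq

Derivation:
Hunk 1: at line 5 remove [cej,lzisl] add [elxe] -> 7 lines: vxvy ioe bjl toylz cwbmy elxe rmq
Hunk 2: at line 1 remove [bjl] add [qsch] -> 7 lines: vxvy ioe qsch toylz cwbmy elxe rmq
Hunk 3: at line 3 remove [toylz,cwbmy] add [wgze,zzxl,fqlw] -> 8 lines: vxvy ioe qsch wgze zzxl fqlw elxe rmq
Hunk 4: at line 2 remove [wgze,zzxl] add [vzw,buzoj] -> 8 lines: vxvy ioe qsch vzw buzoj fqlw elxe rmq
Hunk 5: at line 5 remove [fqlw,elxe] add [fftb,dlcfi] -> 8 lines: vxvy ioe qsch vzw buzoj fftb dlcfi rmq
Hunk 6: at line 3 remove [buzoj,fftb] add [kasyu] -> 7 lines: vxvy ioe qsch vzw kasyu dlcfi rmq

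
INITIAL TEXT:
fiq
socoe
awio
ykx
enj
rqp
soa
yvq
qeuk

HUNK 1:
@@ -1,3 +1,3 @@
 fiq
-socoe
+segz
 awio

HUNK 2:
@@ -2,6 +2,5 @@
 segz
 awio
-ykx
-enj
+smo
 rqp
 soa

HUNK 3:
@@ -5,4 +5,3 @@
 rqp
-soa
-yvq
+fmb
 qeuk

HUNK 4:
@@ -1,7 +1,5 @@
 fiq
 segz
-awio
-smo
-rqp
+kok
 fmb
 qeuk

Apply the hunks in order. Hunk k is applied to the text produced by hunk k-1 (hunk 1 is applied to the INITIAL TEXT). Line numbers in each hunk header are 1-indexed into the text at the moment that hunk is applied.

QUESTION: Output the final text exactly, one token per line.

Answer: fiq
segz
kok
fmb
qeuk

Derivation:
Hunk 1: at line 1 remove [socoe] add [segz] -> 9 lines: fiq segz awio ykx enj rqp soa yvq qeuk
Hunk 2: at line 2 remove [ykx,enj] add [smo] -> 8 lines: fiq segz awio smo rqp soa yvq qeuk
Hunk 3: at line 5 remove [soa,yvq] add [fmb] -> 7 lines: fiq segz awio smo rqp fmb qeuk
Hunk 4: at line 1 remove [awio,smo,rqp] add [kok] -> 5 lines: fiq segz kok fmb qeuk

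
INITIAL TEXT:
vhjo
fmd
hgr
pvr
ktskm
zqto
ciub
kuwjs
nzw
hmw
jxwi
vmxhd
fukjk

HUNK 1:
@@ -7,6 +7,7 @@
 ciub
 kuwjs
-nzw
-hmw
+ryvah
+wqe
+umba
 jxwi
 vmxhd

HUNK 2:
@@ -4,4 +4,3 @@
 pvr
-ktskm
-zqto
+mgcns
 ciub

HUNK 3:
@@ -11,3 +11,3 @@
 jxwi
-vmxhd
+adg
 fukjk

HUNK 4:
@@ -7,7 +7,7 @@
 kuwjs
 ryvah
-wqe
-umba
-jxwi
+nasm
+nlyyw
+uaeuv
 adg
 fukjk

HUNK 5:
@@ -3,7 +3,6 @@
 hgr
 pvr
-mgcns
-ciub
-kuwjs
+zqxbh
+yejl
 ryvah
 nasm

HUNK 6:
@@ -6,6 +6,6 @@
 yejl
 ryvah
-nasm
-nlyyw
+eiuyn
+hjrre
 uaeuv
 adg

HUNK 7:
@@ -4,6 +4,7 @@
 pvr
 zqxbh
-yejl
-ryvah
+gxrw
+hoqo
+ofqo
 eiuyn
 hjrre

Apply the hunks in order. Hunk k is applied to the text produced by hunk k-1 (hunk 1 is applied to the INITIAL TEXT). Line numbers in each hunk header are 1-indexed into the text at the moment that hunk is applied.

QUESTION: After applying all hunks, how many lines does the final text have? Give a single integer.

Hunk 1: at line 7 remove [nzw,hmw] add [ryvah,wqe,umba] -> 14 lines: vhjo fmd hgr pvr ktskm zqto ciub kuwjs ryvah wqe umba jxwi vmxhd fukjk
Hunk 2: at line 4 remove [ktskm,zqto] add [mgcns] -> 13 lines: vhjo fmd hgr pvr mgcns ciub kuwjs ryvah wqe umba jxwi vmxhd fukjk
Hunk 3: at line 11 remove [vmxhd] add [adg] -> 13 lines: vhjo fmd hgr pvr mgcns ciub kuwjs ryvah wqe umba jxwi adg fukjk
Hunk 4: at line 7 remove [wqe,umba,jxwi] add [nasm,nlyyw,uaeuv] -> 13 lines: vhjo fmd hgr pvr mgcns ciub kuwjs ryvah nasm nlyyw uaeuv adg fukjk
Hunk 5: at line 3 remove [mgcns,ciub,kuwjs] add [zqxbh,yejl] -> 12 lines: vhjo fmd hgr pvr zqxbh yejl ryvah nasm nlyyw uaeuv adg fukjk
Hunk 6: at line 6 remove [nasm,nlyyw] add [eiuyn,hjrre] -> 12 lines: vhjo fmd hgr pvr zqxbh yejl ryvah eiuyn hjrre uaeuv adg fukjk
Hunk 7: at line 4 remove [yejl,ryvah] add [gxrw,hoqo,ofqo] -> 13 lines: vhjo fmd hgr pvr zqxbh gxrw hoqo ofqo eiuyn hjrre uaeuv adg fukjk
Final line count: 13

Answer: 13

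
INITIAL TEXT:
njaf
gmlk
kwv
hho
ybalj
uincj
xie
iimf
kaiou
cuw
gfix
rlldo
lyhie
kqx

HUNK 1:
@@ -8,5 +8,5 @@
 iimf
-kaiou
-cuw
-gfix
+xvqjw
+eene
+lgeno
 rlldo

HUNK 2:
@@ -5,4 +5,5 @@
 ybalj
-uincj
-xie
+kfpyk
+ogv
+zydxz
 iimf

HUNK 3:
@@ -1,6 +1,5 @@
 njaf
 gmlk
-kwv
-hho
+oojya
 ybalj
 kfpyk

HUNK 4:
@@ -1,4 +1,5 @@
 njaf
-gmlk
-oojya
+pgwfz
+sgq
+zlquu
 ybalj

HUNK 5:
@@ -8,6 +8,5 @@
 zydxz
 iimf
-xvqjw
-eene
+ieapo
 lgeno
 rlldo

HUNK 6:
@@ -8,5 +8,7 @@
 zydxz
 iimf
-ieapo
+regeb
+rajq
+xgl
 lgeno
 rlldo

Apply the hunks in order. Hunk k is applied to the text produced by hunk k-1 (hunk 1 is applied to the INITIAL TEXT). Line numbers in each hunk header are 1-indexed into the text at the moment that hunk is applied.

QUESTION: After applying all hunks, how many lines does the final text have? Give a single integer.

Hunk 1: at line 8 remove [kaiou,cuw,gfix] add [xvqjw,eene,lgeno] -> 14 lines: njaf gmlk kwv hho ybalj uincj xie iimf xvqjw eene lgeno rlldo lyhie kqx
Hunk 2: at line 5 remove [uincj,xie] add [kfpyk,ogv,zydxz] -> 15 lines: njaf gmlk kwv hho ybalj kfpyk ogv zydxz iimf xvqjw eene lgeno rlldo lyhie kqx
Hunk 3: at line 1 remove [kwv,hho] add [oojya] -> 14 lines: njaf gmlk oojya ybalj kfpyk ogv zydxz iimf xvqjw eene lgeno rlldo lyhie kqx
Hunk 4: at line 1 remove [gmlk,oojya] add [pgwfz,sgq,zlquu] -> 15 lines: njaf pgwfz sgq zlquu ybalj kfpyk ogv zydxz iimf xvqjw eene lgeno rlldo lyhie kqx
Hunk 5: at line 8 remove [xvqjw,eene] add [ieapo] -> 14 lines: njaf pgwfz sgq zlquu ybalj kfpyk ogv zydxz iimf ieapo lgeno rlldo lyhie kqx
Hunk 6: at line 8 remove [ieapo] add [regeb,rajq,xgl] -> 16 lines: njaf pgwfz sgq zlquu ybalj kfpyk ogv zydxz iimf regeb rajq xgl lgeno rlldo lyhie kqx
Final line count: 16

Answer: 16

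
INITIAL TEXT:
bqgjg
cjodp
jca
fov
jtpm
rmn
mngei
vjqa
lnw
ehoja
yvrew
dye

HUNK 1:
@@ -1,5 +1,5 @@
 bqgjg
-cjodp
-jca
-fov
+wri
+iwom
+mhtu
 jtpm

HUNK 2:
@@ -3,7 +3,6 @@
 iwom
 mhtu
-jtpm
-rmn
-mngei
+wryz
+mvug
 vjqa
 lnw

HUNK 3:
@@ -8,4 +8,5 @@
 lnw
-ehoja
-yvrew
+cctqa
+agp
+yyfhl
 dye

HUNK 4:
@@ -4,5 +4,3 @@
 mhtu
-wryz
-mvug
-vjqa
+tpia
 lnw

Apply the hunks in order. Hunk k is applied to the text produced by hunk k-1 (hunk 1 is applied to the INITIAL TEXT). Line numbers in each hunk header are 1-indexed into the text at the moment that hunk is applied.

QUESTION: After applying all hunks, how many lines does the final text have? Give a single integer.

Answer: 10

Derivation:
Hunk 1: at line 1 remove [cjodp,jca,fov] add [wri,iwom,mhtu] -> 12 lines: bqgjg wri iwom mhtu jtpm rmn mngei vjqa lnw ehoja yvrew dye
Hunk 2: at line 3 remove [jtpm,rmn,mngei] add [wryz,mvug] -> 11 lines: bqgjg wri iwom mhtu wryz mvug vjqa lnw ehoja yvrew dye
Hunk 3: at line 8 remove [ehoja,yvrew] add [cctqa,agp,yyfhl] -> 12 lines: bqgjg wri iwom mhtu wryz mvug vjqa lnw cctqa agp yyfhl dye
Hunk 4: at line 4 remove [wryz,mvug,vjqa] add [tpia] -> 10 lines: bqgjg wri iwom mhtu tpia lnw cctqa agp yyfhl dye
Final line count: 10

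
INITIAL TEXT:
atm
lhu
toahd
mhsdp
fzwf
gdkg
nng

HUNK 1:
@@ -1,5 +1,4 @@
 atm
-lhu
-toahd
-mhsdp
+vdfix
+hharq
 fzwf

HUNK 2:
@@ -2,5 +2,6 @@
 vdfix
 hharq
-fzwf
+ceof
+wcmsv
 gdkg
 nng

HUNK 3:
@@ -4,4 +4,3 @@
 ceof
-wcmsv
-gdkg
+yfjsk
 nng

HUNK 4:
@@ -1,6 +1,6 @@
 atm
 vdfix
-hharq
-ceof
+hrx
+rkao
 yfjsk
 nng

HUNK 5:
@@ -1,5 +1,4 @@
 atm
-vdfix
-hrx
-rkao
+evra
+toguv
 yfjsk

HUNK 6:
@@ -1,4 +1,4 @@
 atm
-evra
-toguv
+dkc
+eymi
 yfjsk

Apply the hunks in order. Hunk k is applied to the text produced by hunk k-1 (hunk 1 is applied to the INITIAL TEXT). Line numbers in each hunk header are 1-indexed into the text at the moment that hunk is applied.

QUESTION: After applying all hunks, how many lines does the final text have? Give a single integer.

Hunk 1: at line 1 remove [lhu,toahd,mhsdp] add [vdfix,hharq] -> 6 lines: atm vdfix hharq fzwf gdkg nng
Hunk 2: at line 2 remove [fzwf] add [ceof,wcmsv] -> 7 lines: atm vdfix hharq ceof wcmsv gdkg nng
Hunk 3: at line 4 remove [wcmsv,gdkg] add [yfjsk] -> 6 lines: atm vdfix hharq ceof yfjsk nng
Hunk 4: at line 1 remove [hharq,ceof] add [hrx,rkao] -> 6 lines: atm vdfix hrx rkao yfjsk nng
Hunk 5: at line 1 remove [vdfix,hrx,rkao] add [evra,toguv] -> 5 lines: atm evra toguv yfjsk nng
Hunk 6: at line 1 remove [evra,toguv] add [dkc,eymi] -> 5 lines: atm dkc eymi yfjsk nng
Final line count: 5

Answer: 5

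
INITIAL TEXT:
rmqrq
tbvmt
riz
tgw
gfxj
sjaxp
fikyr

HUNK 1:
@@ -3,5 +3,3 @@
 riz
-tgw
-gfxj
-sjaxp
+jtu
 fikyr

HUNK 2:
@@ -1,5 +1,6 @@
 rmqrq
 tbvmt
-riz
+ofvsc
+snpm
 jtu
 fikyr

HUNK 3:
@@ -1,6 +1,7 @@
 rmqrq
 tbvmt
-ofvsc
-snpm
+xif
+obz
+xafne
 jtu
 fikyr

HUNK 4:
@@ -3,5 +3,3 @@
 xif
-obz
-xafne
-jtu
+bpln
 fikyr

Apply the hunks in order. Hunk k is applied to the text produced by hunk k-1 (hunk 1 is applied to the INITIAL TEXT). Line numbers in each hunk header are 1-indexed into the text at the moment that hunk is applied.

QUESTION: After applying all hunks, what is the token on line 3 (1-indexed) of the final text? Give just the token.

Hunk 1: at line 3 remove [tgw,gfxj,sjaxp] add [jtu] -> 5 lines: rmqrq tbvmt riz jtu fikyr
Hunk 2: at line 1 remove [riz] add [ofvsc,snpm] -> 6 lines: rmqrq tbvmt ofvsc snpm jtu fikyr
Hunk 3: at line 1 remove [ofvsc,snpm] add [xif,obz,xafne] -> 7 lines: rmqrq tbvmt xif obz xafne jtu fikyr
Hunk 4: at line 3 remove [obz,xafne,jtu] add [bpln] -> 5 lines: rmqrq tbvmt xif bpln fikyr
Final line 3: xif

Answer: xif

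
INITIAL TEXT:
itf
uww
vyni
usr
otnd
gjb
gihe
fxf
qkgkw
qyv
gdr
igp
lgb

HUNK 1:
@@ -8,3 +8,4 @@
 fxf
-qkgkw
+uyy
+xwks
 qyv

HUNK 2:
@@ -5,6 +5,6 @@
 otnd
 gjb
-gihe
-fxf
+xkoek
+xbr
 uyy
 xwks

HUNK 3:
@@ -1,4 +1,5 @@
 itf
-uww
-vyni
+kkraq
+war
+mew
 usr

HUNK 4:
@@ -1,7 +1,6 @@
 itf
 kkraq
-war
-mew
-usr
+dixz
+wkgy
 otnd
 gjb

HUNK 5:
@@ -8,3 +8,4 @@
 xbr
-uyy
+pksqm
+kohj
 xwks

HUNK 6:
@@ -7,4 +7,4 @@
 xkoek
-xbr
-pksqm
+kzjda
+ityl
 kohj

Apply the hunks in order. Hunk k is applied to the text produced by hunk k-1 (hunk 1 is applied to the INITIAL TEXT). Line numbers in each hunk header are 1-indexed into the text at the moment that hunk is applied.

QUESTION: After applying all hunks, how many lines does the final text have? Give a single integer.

Answer: 15

Derivation:
Hunk 1: at line 8 remove [qkgkw] add [uyy,xwks] -> 14 lines: itf uww vyni usr otnd gjb gihe fxf uyy xwks qyv gdr igp lgb
Hunk 2: at line 5 remove [gihe,fxf] add [xkoek,xbr] -> 14 lines: itf uww vyni usr otnd gjb xkoek xbr uyy xwks qyv gdr igp lgb
Hunk 3: at line 1 remove [uww,vyni] add [kkraq,war,mew] -> 15 lines: itf kkraq war mew usr otnd gjb xkoek xbr uyy xwks qyv gdr igp lgb
Hunk 4: at line 1 remove [war,mew,usr] add [dixz,wkgy] -> 14 lines: itf kkraq dixz wkgy otnd gjb xkoek xbr uyy xwks qyv gdr igp lgb
Hunk 5: at line 8 remove [uyy] add [pksqm,kohj] -> 15 lines: itf kkraq dixz wkgy otnd gjb xkoek xbr pksqm kohj xwks qyv gdr igp lgb
Hunk 6: at line 7 remove [xbr,pksqm] add [kzjda,ityl] -> 15 lines: itf kkraq dixz wkgy otnd gjb xkoek kzjda ityl kohj xwks qyv gdr igp lgb
Final line count: 15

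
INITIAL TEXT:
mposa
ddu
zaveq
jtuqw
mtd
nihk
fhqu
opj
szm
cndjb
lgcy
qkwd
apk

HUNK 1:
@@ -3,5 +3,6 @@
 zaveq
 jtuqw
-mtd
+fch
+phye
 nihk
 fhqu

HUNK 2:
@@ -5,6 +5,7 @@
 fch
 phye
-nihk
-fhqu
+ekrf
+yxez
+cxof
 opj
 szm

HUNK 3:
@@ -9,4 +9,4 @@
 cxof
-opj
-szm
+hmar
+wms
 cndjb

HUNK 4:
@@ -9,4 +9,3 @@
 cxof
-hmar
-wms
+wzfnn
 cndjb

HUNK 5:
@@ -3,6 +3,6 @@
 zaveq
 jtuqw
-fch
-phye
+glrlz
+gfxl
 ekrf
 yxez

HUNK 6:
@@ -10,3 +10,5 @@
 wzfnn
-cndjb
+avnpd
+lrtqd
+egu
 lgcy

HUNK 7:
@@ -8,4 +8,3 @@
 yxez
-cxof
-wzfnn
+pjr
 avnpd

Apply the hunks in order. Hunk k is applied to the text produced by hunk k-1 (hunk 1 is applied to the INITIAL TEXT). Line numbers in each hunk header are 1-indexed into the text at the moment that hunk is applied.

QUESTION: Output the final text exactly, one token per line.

Answer: mposa
ddu
zaveq
jtuqw
glrlz
gfxl
ekrf
yxez
pjr
avnpd
lrtqd
egu
lgcy
qkwd
apk

Derivation:
Hunk 1: at line 3 remove [mtd] add [fch,phye] -> 14 lines: mposa ddu zaveq jtuqw fch phye nihk fhqu opj szm cndjb lgcy qkwd apk
Hunk 2: at line 5 remove [nihk,fhqu] add [ekrf,yxez,cxof] -> 15 lines: mposa ddu zaveq jtuqw fch phye ekrf yxez cxof opj szm cndjb lgcy qkwd apk
Hunk 3: at line 9 remove [opj,szm] add [hmar,wms] -> 15 lines: mposa ddu zaveq jtuqw fch phye ekrf yxez cxof hmar wms cndjb lgcy qkwd apk
Hunk 4: at line 9 remove [hmar,wms] add [wzfnn] -> 14 lines: mposa ddu zaveq jtuqw fch phye ekrf yxez cxof wzfnn cndjb lgcy qkwd apk
Hunk 5: at line 3 remove [fch,phye] add [glrlz,gfxl] -> 14 lines: mposa ddu zaveq jtuqw glrlz gfxl ekrf yxez cxof wzfnn cndjb lgcy qkwd apk
Hunk 6: at line 10 remove [cndjb] add [avnpd,lrtqd,egu] -> 16 lines: mposa ddu zaveq jtuqw glrlz gfxl ekrf yxez cxof wzfnn avnpd lrtqd egu lgcy qkwd apk
Hunk 7: at line 8 remove [cxof,wzfnn] add [pjr] -> 15 lines: mposa ddu zaveq jtuqw glrlz gfxl ekrf yxez pjr avnpd lrtqd egu lgcy qkwd apk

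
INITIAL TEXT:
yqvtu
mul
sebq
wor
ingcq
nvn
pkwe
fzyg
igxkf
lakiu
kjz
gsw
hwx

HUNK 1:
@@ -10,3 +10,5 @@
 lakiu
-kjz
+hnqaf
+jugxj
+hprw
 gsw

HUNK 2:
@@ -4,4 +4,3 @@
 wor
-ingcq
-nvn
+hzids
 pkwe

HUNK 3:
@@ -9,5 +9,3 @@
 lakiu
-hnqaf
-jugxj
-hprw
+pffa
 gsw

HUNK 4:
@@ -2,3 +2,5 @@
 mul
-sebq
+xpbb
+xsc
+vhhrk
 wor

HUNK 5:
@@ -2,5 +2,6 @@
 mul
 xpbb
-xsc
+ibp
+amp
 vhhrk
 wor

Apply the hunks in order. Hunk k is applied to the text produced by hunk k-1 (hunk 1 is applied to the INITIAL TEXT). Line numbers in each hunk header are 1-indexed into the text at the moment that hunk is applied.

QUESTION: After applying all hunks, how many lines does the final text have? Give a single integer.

Hunk 1: at line 10 remove [kjz] add [hnqaf,jugxj,hprw] -> 15 lines: yqvtu mul sebq wor ingcq nvn pkwe fzyg igxkf lakiu hnqaf jugxj hprw gsw hwx
Hunk 2: at line 4 remove [ingcq,nvn] add [hzids] -> 14 lines: yqvtu mul sebq wor hzids pkwe fzyg igxkf lakiu hnqaf jugxj hprw gsw hwx
Hunk 3: at line 9 remove [hnqaf,jugxj,hprw] add [pffa] -> 12 lines: yqvtu mul sebq wor hzids pkwe fzyg igxkf lakiu pffa gsw hwx
Hunk 4: at line 2 remove [sebq] add [xpbb,xsc,vhhrk] -> 14 lines: yqvtu mul xpbb xsc vhhrk wor hzids pkwe fzyg igxkf lakiu pffa gsw hwx
Hunk 5: at line 2 remove [xsc] add [ibp,amp] -> 15 lines: yqvtu mul xpbb ibp amp vhhrk wor hzids pkwe fzyg igxkf lakiu pffa gsw hwx
Final line count: 15

Answer: 15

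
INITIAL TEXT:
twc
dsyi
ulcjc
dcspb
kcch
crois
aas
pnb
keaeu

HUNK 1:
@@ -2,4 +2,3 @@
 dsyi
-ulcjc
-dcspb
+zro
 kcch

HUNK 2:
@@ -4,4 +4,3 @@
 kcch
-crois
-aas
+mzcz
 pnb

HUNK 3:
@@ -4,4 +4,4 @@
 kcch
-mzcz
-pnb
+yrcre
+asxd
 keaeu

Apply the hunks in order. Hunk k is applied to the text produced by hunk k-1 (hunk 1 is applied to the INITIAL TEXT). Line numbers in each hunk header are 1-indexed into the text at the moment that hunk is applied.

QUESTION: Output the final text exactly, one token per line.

Hunk 1: at line 2 remove [ulcjc,dcspb] add [zro] -> 8 lines: twc dsyi zro kcch crois aas pnb keaeu
Hunk 2: at line 4 remove [crois,aas] add [mzcz] -> 7 lines: twc dsyi zro kcch mzcz pnb keaeu
Hunk 3: at line 4 remove [mzcz,pnb] add [yrcre,asxd] -> 7 lines: twc dsyi zro kcch yrcre asxd keaeu

Answer: twc
dsyi
zro
kcch
yrcre
asxd
keaeu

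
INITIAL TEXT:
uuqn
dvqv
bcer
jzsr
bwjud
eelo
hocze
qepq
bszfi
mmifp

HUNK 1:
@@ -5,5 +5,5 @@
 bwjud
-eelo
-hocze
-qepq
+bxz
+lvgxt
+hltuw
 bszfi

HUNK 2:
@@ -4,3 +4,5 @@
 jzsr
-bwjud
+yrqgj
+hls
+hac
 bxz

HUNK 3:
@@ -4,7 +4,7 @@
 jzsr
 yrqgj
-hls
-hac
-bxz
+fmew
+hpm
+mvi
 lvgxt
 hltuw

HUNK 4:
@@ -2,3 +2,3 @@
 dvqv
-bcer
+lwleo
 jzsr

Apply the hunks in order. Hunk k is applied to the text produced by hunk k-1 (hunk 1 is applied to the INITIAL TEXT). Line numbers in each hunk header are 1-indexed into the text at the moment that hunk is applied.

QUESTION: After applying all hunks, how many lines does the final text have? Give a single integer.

Hunk 1: at line 5 remove [eelo,hocze,qepq] add [bxz,lvgxt,hltuw] -> 10 lines: uuqn dvqv bcer jzsr bwjud bxz lvgxt hltuw bszfi mmifp
Hunk 2: at line 4 remove [bwjud] add [yrqgj,hls,hac] -> 12 lines: uuqn dvqv bcer jzsr yrqgj hls hac bxz lvgxt hltuw bszfi mmifp
Hunk 3: at line 4 remove [hls,hac,bxz] add [fmew,hpm,mvi] -> 12 lines: uuqn dvqv bcer jzsr yrqgj fmew hpm mvi lvgxt hltuw bszfi mmifp
Hunk 4: at line 2 remove [bcer] add [lwleo] -> 12 lines: uuqn dvqv lwleo jzsr yrqgj fmew hpm mvi lvgxt hltuw bszfi mmifp
Final line count: 12

Answer: 12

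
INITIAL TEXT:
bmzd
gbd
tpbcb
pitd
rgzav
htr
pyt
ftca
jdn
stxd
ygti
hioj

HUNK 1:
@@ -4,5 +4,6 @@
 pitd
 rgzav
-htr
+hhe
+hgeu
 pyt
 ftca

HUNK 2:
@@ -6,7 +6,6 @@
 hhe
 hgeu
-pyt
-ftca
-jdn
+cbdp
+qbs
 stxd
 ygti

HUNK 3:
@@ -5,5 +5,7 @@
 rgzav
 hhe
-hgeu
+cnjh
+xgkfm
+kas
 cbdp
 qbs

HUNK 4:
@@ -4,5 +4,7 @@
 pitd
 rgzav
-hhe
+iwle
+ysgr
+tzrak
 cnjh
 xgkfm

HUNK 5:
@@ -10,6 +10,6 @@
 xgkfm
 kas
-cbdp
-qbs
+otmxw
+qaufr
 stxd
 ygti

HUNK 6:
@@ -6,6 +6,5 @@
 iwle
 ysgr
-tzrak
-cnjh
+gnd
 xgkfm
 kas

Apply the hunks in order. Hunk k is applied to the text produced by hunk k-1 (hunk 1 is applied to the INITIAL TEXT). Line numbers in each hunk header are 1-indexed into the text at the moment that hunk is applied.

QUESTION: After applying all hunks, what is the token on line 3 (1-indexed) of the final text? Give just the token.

Answer: tpbcb

Derivation:
Hunk 1: at line 4 remove [htr] add [hhe,hgeu] -> 13 lines: bmzd gbd tpbcb pitd rgzav hhe hgeu pyt ftca jdn stxd ygti hioj
Hunk 2: at line 6 remove [pyt,ftca,jdn] add [cbdp,qbs] -> 12 lines: bmzd gbd tpbcb pitd rgzav hhe hgeu cbdp qbs stxd ygti hioj
Hunk 3: at line 5 remove [hgeu] add [cnjh,xgkfm,kas] -> 14 lines: bmzd gbd tpbcb pitd rgzav hhe cnjh xgkfm kas cbdp qbs stxd ygti hioj
Hunk 4: at line 4 remove [hhe] add [iwle,ysgr,tzrak] -> 16 lines: bmzd gbd tpbcb pitd rgzav iwle ysgr tzrak cnjh xgkfm kas cbdp qbs stxd ygti hioj
Hunk 5: at line 10 remove [cbdp,qbs] add [otmxw,qaufr] -> 16 lines: bmzd gbd tpbcb pitd rgzav iwle ysgr tzrak cnjh xgkfm kas otmxw qaufr stxd ygti hioj
Hunk 6: at line 6 remove [tzrak,cnjh] add [gnd] -> 15 lines: bmzd gbd tpbcb pitd rgzav iwle ysgr gnd xgkfm kas otmxw qaufr stxd ygti hioj
Final line 3: tpbcb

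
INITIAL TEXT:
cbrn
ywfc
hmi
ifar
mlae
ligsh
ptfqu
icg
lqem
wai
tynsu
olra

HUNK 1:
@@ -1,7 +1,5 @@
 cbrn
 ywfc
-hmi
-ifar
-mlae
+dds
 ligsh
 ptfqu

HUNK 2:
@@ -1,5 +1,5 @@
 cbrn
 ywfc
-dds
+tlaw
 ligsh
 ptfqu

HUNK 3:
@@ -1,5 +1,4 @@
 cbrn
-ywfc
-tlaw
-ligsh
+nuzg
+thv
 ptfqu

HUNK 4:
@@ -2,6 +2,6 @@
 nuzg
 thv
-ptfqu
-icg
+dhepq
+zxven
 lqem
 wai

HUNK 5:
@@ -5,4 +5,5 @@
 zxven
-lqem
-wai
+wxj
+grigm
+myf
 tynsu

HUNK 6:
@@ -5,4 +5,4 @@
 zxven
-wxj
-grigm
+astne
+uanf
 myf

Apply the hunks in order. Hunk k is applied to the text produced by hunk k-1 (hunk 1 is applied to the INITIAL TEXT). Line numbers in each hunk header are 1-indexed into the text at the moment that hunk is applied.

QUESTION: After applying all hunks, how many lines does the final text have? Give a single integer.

Hunk 1: at line 1 remove [hmi,ifar,mlae] add [dds] -> 10 lines: cbrn ywfc dds ligsh ptfqu icg lqem wai tynsu olra
Hunk 2: at line 1 remove [dds] add [tlaw] -> 10 lines: cbrn ywfc tlaw ligsh ptfqu icg lqem wai tynsu olra
Hunk 3: at line 1 remove [ywfc,tlaw,ligsh] add [nuzg,thv] -> 9 lines: cbrn nuzg thv ptfqu icg lqem wai tynsu olra
Hunk 4: at line 2 remove [ptfqu,icg] add [dhepq,zxven] -> 9 lines: cbrn nuzg thv dhepq zxven lqem wai tynsu olra
Hunk 5: at line 5 remove [lqem,wai] add [wxj,grigm,myf] -> 10 lines: cbrn nuzg thv dhepq zxven wxj grigm myf tynsu olra
Hunk 6: at line 5 remove [wxj,grigm] add [astne,uanf] -> 10 lines: cbrn nuzg thv dhepq zxven astne uanf myf tynsu olra
Final line count: 10

Answer: 10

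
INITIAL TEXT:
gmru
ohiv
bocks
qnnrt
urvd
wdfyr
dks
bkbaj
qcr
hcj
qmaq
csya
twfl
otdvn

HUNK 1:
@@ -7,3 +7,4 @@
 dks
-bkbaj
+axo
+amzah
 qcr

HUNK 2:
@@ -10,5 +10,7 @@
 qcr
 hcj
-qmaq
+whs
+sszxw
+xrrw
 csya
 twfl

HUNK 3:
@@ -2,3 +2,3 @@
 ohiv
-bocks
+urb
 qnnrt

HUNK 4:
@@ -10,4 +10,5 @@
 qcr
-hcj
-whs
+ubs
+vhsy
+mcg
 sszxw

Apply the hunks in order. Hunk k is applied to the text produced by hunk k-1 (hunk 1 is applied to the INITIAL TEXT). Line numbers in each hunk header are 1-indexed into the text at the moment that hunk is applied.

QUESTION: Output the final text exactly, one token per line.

Answer: gmru
ohiv
urb
qnnrt
urvd
wdfyr
dks
axo
amzah
qcr
ubs
vhsy
mcg
sszxw
xrrw
csya
twfl
otdvn

Derivation:
Hunk 1: at line 7 remove [bkbaj] add [axo,amzah] -> 15 lines: gmru ohiv bocks qnnrt urvd wdfyr dks axo amzah qcr hcj qmaq csya twfl otdvn
Hunk 2: at line 10 remove [qmaq] add [whs,sszxw,xrrw] -> 17 lines: gmru ohiv bocks qnnrt urvd wdfyr dks axo amzah qcr hcj whs sszxw xrrw csya twfl otdvn
Hunk 3: at line 2 remove [bocks] add [urb] -> 17 lines: gmru ohiv urb qnnrt urvd wdfyr dks axo amzah qcr hcj whs sszxw xrrw csya twfl otdvn
Hunk 4: at line 10 remove [hcj,whs] add [ubs,vhsy,mcg] -> 18 lines: gmru ohiv urb qnnrt urvd wdfyr dks axo amzah qcr ubs vhsy mcg sszxw xrrw csya twfl otdvn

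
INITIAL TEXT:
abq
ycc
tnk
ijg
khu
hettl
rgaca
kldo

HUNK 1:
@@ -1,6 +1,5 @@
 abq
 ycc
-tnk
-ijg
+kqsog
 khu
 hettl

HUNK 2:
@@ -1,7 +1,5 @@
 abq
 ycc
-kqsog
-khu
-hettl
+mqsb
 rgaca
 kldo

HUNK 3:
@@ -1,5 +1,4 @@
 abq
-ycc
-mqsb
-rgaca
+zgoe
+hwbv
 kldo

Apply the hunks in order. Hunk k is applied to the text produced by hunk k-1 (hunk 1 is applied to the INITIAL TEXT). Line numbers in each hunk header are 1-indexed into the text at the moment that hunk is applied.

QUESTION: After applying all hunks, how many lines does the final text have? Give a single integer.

Answer: 4

Derivation:
Hunk 1: at line 1 remove [tnk,ijg] add [kqsog] -> 7 lines: abq ycc kqsog khu hettl rgaca kldo
Hunk 2: at line 1 remove [kqsog,khu,hettl] add [mqsb] -> 5 lines: abq ycc mqsb rgaca kldo
Hunk 3: at line 1 remove [ycc,mqsb,rgaca] add [zgoe,hwbv] -> 4 lines: abq zgoe hwbv kldo
Final line count: 4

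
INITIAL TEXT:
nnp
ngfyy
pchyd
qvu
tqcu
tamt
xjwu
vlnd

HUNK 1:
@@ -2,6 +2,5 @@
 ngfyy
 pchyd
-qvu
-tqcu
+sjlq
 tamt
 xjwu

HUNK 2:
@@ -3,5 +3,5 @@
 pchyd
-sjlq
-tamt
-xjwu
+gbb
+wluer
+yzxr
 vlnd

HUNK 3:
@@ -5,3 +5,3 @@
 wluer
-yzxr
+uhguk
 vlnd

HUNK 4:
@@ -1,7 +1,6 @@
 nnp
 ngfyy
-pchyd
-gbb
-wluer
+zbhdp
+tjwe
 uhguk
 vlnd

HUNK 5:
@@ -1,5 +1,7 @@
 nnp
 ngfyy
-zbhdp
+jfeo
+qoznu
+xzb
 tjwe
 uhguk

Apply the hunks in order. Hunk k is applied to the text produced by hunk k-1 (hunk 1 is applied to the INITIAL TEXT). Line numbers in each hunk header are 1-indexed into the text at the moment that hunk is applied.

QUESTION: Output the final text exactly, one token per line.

Answer: nnp
ngfyy
jfeo
qoznu
xzb
tjwe
uhguk
vlnd

Derivation:
Hunk 1: at line 2 remove [qvu,tqcu] add [sjlq] -> 7 lines: nnp ngfyy pchyd sjlq tamt xjwu vlnd
Hunk 2: at line 3 remove [sjlq,tamt,xjwu] add [gbb,wluer,yzxr] -> 7 lines: nnp ngfyy pchyd gbb wluer yzxr vlnd
Hunk 3: at line 5 remove [yzxr] add [uhguk] -> 7 lines: nnp ngfyy pchyd gbb wluer uhguk vlnd
Hunk 4: at line 1 remove [pchyd,gbb,wluer] add [zbhdp,tjwe] -> 6 lines: nnp ngfyy zbhdp tjwe uhguk vlnd
Hunk 5: at line 1 remove [zbhdp] add [jfeo,qoznu,xzb] -> 8 lines: nnp ngfyy jfeo qoznu xzb tjwe uhguk vlnd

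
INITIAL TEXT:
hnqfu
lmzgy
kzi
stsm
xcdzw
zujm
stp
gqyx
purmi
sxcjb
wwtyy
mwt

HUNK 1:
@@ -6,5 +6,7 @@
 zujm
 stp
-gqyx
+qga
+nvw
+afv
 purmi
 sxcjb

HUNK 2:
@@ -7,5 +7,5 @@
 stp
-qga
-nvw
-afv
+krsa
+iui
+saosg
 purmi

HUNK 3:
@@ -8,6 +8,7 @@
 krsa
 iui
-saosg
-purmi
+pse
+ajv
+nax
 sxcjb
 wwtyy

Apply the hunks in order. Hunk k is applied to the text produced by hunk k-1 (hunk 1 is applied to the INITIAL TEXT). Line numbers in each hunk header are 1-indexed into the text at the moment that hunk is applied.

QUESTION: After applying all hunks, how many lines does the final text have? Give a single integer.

Hunk 1: at line 6 remove [gqyx] add [qga,nvw,afv] -> 14 lines: hnqfu lmzgy kzi stsm xcdzw zujm stp qga nvw afv purmi sxcjb wwtyy mwt
Hunk 2: at line 7 remove [qga,nvw,afv] add [krsa,iui,saosg] -> 14 lines: hnqfu lmzgy kzi stsm xcdzw zujm stp krsa iui saosg purmi sxcjb wwtyy mwt
Hunk 3: at line 8 remove [saosg,purmi] add [pse,ajv,nax] -> 15 lines: hnqfu lmzgy kzi stsm xcdzw zujm stp krsa iui pse ajv nax sxcjb wwtyy mwt
Final line count: 15

Answer: 15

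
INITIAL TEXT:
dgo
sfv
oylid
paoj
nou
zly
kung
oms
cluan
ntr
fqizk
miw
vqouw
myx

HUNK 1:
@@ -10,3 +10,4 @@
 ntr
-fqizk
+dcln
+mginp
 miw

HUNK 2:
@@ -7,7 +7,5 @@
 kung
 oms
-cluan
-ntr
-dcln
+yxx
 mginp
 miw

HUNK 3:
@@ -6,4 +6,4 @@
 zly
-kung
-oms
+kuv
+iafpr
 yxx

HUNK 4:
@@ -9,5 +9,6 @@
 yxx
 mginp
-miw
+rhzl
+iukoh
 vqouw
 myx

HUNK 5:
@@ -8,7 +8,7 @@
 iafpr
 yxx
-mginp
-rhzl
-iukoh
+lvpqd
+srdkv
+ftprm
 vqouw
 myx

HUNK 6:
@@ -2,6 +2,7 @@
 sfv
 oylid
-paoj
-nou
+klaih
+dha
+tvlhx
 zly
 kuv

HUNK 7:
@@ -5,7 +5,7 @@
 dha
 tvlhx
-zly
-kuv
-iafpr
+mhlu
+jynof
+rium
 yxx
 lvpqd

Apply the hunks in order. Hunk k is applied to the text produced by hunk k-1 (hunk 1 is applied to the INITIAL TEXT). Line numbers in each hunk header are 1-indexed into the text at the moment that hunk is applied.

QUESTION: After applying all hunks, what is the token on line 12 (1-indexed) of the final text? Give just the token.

Answer: srdkv

Derivation:
Hunk 1: at line 10 remove [fqizk] add [dcln,mginp] -> 15 lines: dgo sfv oylid paoj nou zly kung oms cluan ntr dcln mginp miw vqouw myx
Hunk 2: at line 7 remove [cluan,ntr,dcln] add [yxx] -> 13 lines: dgo sfv oylid paoj nou zly kung oms yxx mginp miw vqouw myx
Hunk 3: at line 6 remove [kung,oms] add [kuv,iafpr] -> 13 lines: dgo sfv oylid paoj nou zly kuv iafpr yxx mginp miw vqouw myx
Hunk 4: at line 9 remove [miw] add [rhzl,iukoh] -> 14 lines: dgo sfv oylid paoj nou zly kuv iafpr yxx mginp rhzl iukoh vqouw myx
Hunk 5: at line 8 remove [mginp,rhzl,iukoh] add [lvpqd,srdkv,ftprm] -> 14 lines: dgo sfv oylid paoj nou zly kuv iafpr yxx lvpqd srdkv ftprm vqouw myx
Hunk 6: at line 2 remove [paoj,nou] add [klaih,dha,tvlhx] -> 15 lines: dgo sfv oylid klaih dha tvlhx zly kuv iafpr yxx lvpqd srdkv ftprm vqouw myx
Hunk 7: at line 5 remove [zly,kuv,iafpr] add [mhlu,jynof,rium] -> 15 lines: dgo sfv oylid klaih dha tvlhx mhlu jynof rium yxx lvpqd srdkv ftprm vqouw myx
Final line 12: srdkv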